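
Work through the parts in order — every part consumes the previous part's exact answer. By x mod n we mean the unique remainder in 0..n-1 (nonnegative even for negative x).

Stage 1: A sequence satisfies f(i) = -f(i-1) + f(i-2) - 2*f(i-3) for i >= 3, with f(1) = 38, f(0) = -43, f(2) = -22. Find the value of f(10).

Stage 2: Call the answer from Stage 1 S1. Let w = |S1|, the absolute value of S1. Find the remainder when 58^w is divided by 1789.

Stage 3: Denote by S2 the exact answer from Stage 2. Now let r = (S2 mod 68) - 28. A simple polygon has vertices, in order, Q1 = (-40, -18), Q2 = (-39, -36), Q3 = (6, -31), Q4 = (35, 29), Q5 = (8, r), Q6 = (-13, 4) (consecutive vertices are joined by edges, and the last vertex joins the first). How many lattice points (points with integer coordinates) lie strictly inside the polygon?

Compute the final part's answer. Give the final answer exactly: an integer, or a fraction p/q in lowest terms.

Stage 1: f(3) = -1*(-22) + 1*(38) - 2*(-43) = 146; iterating: f(3)=146, f(4)=-244, f(5)=434, f(6)=-970, f(7)=1892, f(8)=-3730, f(9)=7562, f(10)=-15076; answer -15076
Stage 2: S1 = -15076; w = 15076; squarings mod 1789: 58^1=58, 58^2=1575, 58^4=1071, 58^8=292, 58^16=1181, 58^32=1130, 58^64=1343, 58^128=337, 58^256=862, 58^512=609, 58^1024=558, 58^2048=78, 58^4096=717, 58^8192=646; 58^15076 = 58^4 * 58^32 * 58^64 * 58^128 * 58^512 * 58^2048 * 58^4096 * 58^8192 = 988 (mod 1789); answer 988
Stage 3: S2 = 988; r = 8; cross terms: (-40*-36 - -39*-18)=738, (-39*-31 - 6*-36)=1425, (6*29 - 35*-31)=1259, (35*8 - 8*29)=48, (8*4 - -13*8)=136, (-13*-18 - -40*4)=394; twice the area = |4000| = 4000; area = 2000; boundary points = 1 + 5 + 1 + 3 + 1 + 1 = 12; strictly interior points = area - boundary/2 + 1 = 1995; answer 1995

1995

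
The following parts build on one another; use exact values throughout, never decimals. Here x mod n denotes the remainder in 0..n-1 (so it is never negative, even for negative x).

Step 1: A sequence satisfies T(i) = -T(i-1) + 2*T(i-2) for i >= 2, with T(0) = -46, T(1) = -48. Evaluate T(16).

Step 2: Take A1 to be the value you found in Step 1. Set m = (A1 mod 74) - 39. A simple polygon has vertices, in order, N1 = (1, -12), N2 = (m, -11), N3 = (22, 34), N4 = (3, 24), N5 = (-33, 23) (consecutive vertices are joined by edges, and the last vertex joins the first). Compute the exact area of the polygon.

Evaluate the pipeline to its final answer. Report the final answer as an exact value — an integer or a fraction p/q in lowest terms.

2765/2

Step 1: T(2) = -1*(-48) + 2*(-46) = -44; iterating: T(2)=-44, T(3)=-52, T(4)=-36, T(5)=-68, T(6)=-4, T(7)=-132, T(8)=124, T(9)=-388, T(10)=636, T(11)=-1412, T(12)=2684, T(13)=-5508, T(14)=10876, T(15)=-21892, T(16)=43644; answer 43644
Step 2: A1 = 43644; m = 19; cross terms: (1*-11 - 19*-12)=217, (19*34 - 22*-11)=888, (22*24 - 3*34)=426, (3*23 - -33*24)=861, (-33*-12 - 1*23)=373; twice the area = |2765| = 2765; area = 2765/2; answer 2765/2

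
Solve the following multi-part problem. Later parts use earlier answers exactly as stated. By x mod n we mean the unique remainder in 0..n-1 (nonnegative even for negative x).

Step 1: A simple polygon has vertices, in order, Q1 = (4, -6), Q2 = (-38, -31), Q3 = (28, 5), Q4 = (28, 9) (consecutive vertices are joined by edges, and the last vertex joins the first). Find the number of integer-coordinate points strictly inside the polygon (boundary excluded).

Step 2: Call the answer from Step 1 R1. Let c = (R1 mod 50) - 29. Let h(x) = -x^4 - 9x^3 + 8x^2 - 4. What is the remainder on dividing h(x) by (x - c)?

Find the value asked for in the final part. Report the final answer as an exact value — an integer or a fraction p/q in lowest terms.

-49900

Step 1: cross terms: (4*-31 - -38*-6)=-352, (-38*5 - 28*-31)=678, (28*9 - 28*5)=112, (28*-6 - 4*9)=-204; twice the area = |234| = 234; area = 117; boundary points = 1 + 6 + 4 + 3 = 14; strictly interior points = area - boundary/2 + 1 = 111; answer 111
Step 2: R1 = 111; c = -18; remainder = value at the root: -1*(-18)^4 - 9*(-18)^3 + 8*(-18)^2 - 4 = (-104976) + (52488) + (2592) + (-4) = -49900; answer -49900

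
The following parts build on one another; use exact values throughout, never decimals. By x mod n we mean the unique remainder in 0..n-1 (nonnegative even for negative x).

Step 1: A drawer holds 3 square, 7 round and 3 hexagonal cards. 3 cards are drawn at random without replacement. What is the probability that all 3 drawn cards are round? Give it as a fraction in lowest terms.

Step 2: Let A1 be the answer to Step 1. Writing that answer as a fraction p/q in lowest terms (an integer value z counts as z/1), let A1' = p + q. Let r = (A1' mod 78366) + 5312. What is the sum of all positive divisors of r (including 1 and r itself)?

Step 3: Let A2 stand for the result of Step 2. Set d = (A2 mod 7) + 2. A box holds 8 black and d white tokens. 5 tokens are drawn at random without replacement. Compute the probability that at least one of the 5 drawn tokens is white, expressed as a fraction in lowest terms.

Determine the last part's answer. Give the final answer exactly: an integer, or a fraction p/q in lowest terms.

Step 1: total draws C(13,3) = 286; favorable C(7,3) = 35; P = 35/286; answer 35/286
Step 2: A1 = 35/286; threaded value p + q = 321; r = 5633; 5633 = 43 * 131; sigma = (1 + 43) * (1 + 131) = 44 * 132 = 5808; answer 5808
Step 3: A2 = 5808; d = 7; total draws C(15,5) = 3003; complement C(8,5) = 56; favorable 3003 - 56 = 2947; P = 421/429; answer 421/429

421/429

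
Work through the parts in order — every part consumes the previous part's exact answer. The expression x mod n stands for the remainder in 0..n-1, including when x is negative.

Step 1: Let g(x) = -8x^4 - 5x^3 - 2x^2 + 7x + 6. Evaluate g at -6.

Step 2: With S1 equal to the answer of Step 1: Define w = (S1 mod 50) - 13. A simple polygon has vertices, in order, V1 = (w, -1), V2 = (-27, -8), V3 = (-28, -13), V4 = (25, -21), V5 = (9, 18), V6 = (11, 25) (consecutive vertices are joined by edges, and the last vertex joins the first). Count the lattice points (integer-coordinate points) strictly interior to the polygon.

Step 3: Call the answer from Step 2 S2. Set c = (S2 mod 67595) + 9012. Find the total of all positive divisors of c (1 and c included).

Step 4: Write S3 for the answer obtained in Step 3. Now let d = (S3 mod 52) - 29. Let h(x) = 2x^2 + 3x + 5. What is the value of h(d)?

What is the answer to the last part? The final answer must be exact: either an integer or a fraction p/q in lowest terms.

Step 1: -8*(-6)^4 - 5*(-6)^3 - 2*(-6)^2 + 7*(-6)^1 + 6 = (-10368) + (1080) + (-72) + (-42) + (6) = -9396; answer -9396
Step 2: S1 = -9396; w = -9; cross terms: (-9*-8 - -27*-1)=45, (-27*-13 - -28*-8)=127, (-28*-21 - 25*-13)=913, (25*18 - 9*-21)=639, (9*25 - 11*18)=27, (11*-1 - -9*25)=214; twice the area = |1965| = 1965; area = 1965/2; boundary points = 1 + 1 + 1 + 1 + 1 + 2 = 7; strictly interior points = area - boundary/2 + 1 = 980; answer 980
Step 3: S2 = 980; c = 9992; 9992 = 2^3 * 1249; sigma = (1 + 2 + 4 + 8) * (1 + 1249) = 15 * 1250 = 18750; answer 18750
Step 4: S3 = 18750; d = 1; 2*(1)^2 + 3*(1)^1 + 5 = (2) + (3) + (5) = 10; answer 10

10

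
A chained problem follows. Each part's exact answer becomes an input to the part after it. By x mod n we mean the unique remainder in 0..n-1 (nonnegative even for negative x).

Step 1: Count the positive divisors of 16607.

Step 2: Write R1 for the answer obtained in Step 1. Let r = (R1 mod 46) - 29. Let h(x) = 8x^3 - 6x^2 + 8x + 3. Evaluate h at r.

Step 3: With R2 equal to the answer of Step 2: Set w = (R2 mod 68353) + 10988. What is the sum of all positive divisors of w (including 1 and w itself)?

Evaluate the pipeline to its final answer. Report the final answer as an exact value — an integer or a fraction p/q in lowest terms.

94500

Step 1: 16607 is prime, so its only divisors are 1 and 16607; count = 2; answer 2
Step 2: R1 = 2; r = -27; 8*(-27)^3 - 6*(-27)^2 + 8*(-27)^1 + 3 = (-157464) + (-4374) + (-216) + (3) = -162051; answer -162051
Step 3: R2 = -162051; w = 53996; 53996 = 2^2 * 13499; sigma = (1 + 2 + 4) * (1 + 13499) = 7 * 13500 = 94500; answer 94500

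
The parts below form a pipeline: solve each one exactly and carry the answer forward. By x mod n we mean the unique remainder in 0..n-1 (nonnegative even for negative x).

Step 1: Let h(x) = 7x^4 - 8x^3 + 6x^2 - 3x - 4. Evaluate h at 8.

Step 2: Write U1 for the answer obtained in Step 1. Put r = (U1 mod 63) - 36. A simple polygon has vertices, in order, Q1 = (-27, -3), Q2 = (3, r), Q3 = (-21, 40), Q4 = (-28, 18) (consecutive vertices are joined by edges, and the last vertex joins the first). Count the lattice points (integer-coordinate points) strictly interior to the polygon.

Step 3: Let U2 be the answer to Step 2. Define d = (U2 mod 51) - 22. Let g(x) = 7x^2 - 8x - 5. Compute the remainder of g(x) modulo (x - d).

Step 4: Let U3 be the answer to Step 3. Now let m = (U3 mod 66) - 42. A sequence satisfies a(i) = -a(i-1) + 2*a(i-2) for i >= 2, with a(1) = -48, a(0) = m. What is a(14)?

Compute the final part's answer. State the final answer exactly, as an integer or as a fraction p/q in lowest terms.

Step 1: 7*(8)^4 - 8*(8)^3 + 6*(8)^2 - 3*(8)^1 - 4 = (28672) + (-4096) + (384) + (-24) + (-4) = 24932; answer 24932
Step 2: U1 = 24932; r = 11; cross terms: (-27*11 - 3*-3)=-288, (3*40 - -21*11)=351, (-21*18 - -28*40)=742, (-28*-3 - -27*18)=570; twice the area = |1375| = 1375; area = 1375/2; boundary points = 2 + 1 + 1 + 1 = 5; strictly interior points = area - boundary/2 + 1 = 686; answer 686
Step 3: U2 = 686; d = 1; remainder = value at the root: 7*(1)^2 - 8*(1)^1 - 5 = (7) + (-8) + (-5) = -6; answer -6
Step 4: U3 = -6; m = 18; a(2) = -1*(-48) + 2*(18) = 84; iterating: a(2)=84, a(3)=-180, a(4)=348, a(5)=-708, a(6)=1404, a(7)=-2820, a(8)=5628, a(9)=-11268, a(10)=22524, a(11)=-45060, a(12)=90108, a(13)=-180228, a(14)=360444; answer 360444

360444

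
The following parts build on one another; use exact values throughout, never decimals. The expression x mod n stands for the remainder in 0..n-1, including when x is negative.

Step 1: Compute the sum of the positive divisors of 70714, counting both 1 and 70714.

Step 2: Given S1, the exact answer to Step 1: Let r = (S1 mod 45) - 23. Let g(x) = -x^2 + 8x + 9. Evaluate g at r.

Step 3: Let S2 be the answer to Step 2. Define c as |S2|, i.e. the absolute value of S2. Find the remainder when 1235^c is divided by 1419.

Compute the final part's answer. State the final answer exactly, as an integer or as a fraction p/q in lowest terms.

Step 1: 70714 = 2 * 7 * 5051; sigma = (1 + 2) * (1 + 7) * (1 + 5051) = 3 * 8 * 5052 = 121248; answer 121248
Step 2: S1 = 121248; r = -5; -1*(-5)^2 + 8*(-5)^1 + 9 = (-25) + (-40) + (9) = -56; answer -56
Step 3: S2 = -56; c = 56; squarings mod 1419: 1235^1=1235, 1235^2=1219, 1235^4=268, 1235^8=874, 1235^16=454, 1235^32=361; 1235^56 = 1235^8 * 1235^16 * 1235^32 = 982 (mod 1419); answer 982

982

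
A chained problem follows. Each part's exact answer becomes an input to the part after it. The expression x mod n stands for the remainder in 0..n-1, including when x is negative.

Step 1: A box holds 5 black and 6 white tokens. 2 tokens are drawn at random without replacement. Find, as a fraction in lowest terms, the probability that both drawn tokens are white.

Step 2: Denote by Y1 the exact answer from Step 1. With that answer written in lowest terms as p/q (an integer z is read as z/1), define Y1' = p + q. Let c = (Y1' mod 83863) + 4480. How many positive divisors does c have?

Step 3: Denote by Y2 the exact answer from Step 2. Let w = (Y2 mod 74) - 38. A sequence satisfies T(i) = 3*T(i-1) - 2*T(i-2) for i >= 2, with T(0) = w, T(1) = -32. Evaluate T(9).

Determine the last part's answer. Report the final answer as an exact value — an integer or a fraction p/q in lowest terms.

-5132

Step 1: total draws C(11,2) = 55; favorable C(6,2) = 15; P = 3/11; answer 3/11
Step 2: Y1 = 3/11; threaded value p + q = 14; c = 4494; 4494 = 2 * 3 * 7 * 107; number of divisors = (1+1) * (1+1) * (1+1) * (1+1) = 16; answer 16
Step 3: Y2 = 16; w = -22; T(2) = 3*(-32) - 2*(-22) = -52; iterating: T(2)=-52, T(3)=-92, T(4)=-172, T(5)=-332, T(6)=-652, T(7)=-1292, T(8)=-2572, T(9)=-5132; answer -5132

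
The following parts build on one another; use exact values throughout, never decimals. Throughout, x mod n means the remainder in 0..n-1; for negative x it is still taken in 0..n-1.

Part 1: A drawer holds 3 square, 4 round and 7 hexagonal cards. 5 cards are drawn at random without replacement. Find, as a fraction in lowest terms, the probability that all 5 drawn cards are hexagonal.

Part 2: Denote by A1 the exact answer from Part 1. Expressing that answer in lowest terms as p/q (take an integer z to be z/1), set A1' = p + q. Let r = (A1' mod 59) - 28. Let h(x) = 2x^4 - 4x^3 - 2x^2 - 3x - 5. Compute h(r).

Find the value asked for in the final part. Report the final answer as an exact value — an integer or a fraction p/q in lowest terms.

Part 1: total draws C(14,5) = 2002; favorable C(7,5) = 21; P = 3/286; answer 3/286
Part 2: A1 = 3/286; threaded value p + q = 289; r = 25; 2*(25)^4 - 4*(25)^3 - 2*(25)^2 - 3*(25)^1 - 5 = (781250) + (-62500) + (-1250) + (-75) + (-5) = 717420; answer 717420

717420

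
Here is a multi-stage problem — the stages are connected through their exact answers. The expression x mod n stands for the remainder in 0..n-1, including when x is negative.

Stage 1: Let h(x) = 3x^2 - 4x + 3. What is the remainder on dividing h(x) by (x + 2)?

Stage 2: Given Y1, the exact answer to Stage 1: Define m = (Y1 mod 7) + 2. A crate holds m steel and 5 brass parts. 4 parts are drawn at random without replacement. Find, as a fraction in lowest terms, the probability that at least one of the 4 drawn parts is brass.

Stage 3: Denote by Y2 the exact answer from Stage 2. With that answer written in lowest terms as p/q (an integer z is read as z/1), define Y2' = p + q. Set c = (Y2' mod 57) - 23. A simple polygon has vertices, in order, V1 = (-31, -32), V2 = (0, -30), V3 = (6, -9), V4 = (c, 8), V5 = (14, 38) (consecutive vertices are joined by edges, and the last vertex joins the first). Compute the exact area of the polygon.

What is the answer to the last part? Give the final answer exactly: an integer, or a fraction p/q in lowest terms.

888

Stage 1: remainder = value at the root: 3*(-2)^2 - 4*(-2)^1 + 3 = (12) + (8) + (3) = 23; answer 23
Stage 2: Y1 = 23; m = 4; total draws C(9,4) = 126; complement C(4,4) = 1; favorable 126 - 1 = 125; P = 125/126; answer 125/126
Stage 3: Y2 = 125/126; threaded value p + q = 251; c = 0; cross terms: (-31*-30 - 0*-32)=930, (0*-9 - 6*-30)=180, (6*8 - 0*-9)=48, (0*38 - 14*8)=-112, (14*-32 - -31*38)=730; twice the area = |1776| = 1776; area = 888; answer 888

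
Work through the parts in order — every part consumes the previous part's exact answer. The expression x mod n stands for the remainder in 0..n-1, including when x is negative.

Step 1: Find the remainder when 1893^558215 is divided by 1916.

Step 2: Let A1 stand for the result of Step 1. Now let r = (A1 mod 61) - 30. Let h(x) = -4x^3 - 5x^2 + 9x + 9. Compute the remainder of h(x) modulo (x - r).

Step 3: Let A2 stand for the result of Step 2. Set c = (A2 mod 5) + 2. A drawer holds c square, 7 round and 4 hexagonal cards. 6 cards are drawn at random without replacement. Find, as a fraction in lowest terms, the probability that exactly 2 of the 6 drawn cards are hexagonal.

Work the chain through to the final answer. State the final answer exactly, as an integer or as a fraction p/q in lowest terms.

165/476

Step 1: squarings mod 1916: 1893^1=1893, 1893^2=529, 1893^4=105, 1893^8=1445, 1893^16=1501, 1893^32=1701, 1893^64=241, 1893^128=601, 1893^256=993, 1893^512=1225, 1893^1024=397, 1893^2048=497, 1893^4096=1761, 1893^8192=1033, 1893^16384=1793, 1893^32768=1717, 1893^65536=1281, 1893^131072=865, 1893^262144=985, 1893^524288=729; 1893^558215 = 1893^1 * 1893^2 * 1893^4 * 1893^128 * 1893^1024 * 1893^32768 * 1893^524288 = 341 (mod 1916); answer 341
Step 2: A1 = 341; r = 6; remainder = value at the root: -4*(6)^3 - 5*(6)^2 + 9*(6)^1 + 9 = (-864) + (-180) + (54) + (9) = -981; answer -981
Step 3: A2 = -981; c = 6; total draws C(17,6) = 12376; favorable C(4,2)*C(13,4) = 4290; P = 165/476; answer 165/476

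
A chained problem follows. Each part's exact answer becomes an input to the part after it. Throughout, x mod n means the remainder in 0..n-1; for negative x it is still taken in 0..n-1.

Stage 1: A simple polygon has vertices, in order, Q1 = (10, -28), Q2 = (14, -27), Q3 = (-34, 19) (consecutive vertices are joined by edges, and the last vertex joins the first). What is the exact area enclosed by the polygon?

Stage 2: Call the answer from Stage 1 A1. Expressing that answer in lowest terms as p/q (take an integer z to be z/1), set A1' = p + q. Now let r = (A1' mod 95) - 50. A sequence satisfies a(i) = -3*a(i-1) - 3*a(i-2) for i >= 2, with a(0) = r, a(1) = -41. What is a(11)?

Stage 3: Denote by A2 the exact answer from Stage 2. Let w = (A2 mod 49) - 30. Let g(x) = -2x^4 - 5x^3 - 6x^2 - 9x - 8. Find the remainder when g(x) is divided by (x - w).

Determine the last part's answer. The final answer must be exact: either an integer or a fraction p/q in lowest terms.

-91862

Stage 1: cross terms: (10*-27 - 14*-28)=122, (14*19 - -34*-27)=-652, (-34*-28 - 10*19)=762; twice the area = |232| = 232; area = 116; answer 116
Stage 2: A1 = 116; threaded value p + q = 117; r = -28; a(2) = -3*(-41) - 3*(-28) = 207; iterating: a(2)=207, a(3)=-498, a(4)=873, a(5)=-1125, a(6)=756, a(7)=1107, a(8)=-5589, a(9)=13446, a(10)=-23571, a(11)=30375; answer 30375
Stage 3: A2 = 30375; w = 14; remainder = value at the root: -2*(14)^4 - 5*(14)^3 - 6*(14)^2 - 9*(14)^1 - 8 = (-76832) + (-13720) + (-1176) + (-126) + (-8) = -91862; answer -91862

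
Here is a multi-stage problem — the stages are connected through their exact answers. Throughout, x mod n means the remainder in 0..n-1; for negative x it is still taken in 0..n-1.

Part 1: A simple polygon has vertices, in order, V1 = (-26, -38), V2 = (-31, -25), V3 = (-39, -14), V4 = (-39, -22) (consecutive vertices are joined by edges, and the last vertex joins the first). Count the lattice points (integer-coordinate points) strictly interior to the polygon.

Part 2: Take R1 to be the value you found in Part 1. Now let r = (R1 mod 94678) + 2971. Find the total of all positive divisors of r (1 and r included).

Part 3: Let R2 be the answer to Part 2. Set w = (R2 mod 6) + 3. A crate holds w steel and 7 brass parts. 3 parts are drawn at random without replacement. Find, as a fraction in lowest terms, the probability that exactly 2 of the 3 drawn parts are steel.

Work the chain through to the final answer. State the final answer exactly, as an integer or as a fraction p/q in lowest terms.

7/40

Part 1: cross terms: (-26*-25 - -31*-38)=-528, (-31*-14 - -39*-25)=-541, (-39*-22 - -39*-14)=312, (-39*-38 - -26*-22)=910; twice the area = |153| = 153; area = 153/2; boundary points = 1 + 1 + 8 + 1 = 11; strictly interior points = area - boundary/2 + 1 = 72; answer 72
Part 2: R1 = 72; r = 3043; 3043 = 17 * 179; sigma = (1 + 17) * (1 + 179) = 18 * 180 = 3240; answer 3240
Part 3: R2 = 3240; w = 3; total draws C(10,3) = 120; favorable C(3,2)*C(7,1) = 21; P = 7/40; answer 7/40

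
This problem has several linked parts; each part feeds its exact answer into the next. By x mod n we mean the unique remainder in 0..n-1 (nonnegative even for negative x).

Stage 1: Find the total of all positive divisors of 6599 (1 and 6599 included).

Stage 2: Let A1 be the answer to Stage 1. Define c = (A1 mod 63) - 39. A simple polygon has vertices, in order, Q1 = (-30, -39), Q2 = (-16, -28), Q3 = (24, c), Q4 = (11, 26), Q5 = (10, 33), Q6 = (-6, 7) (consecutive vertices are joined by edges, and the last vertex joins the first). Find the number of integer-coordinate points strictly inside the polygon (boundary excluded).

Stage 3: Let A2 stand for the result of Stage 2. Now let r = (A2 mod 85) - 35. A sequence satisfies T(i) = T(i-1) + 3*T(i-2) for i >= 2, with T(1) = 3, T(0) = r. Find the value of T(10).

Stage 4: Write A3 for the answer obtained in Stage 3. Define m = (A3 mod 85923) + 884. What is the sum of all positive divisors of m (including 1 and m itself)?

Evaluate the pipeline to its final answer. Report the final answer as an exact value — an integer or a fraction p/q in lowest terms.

143220

Stage 1: 6599 is prime, so its only divisors are 1 and 6599; sigma = 1 + 6599 = 6600; answer 6600
Stage 2: A1 = 6600; c = 9; cross terms: (-30*-28 - -16*-39)=216, (-16*9 - 24*-28)=528, (24*26 - 11*9)=525, (11*33 - 10*26)=103, (10*7 - -6*33)=268, (-6*-39 - -30*7)=444; twice the area = |2084| = 2084; area = 1042; boundary points = 1 + 1 + 1 + 1 + 2 + 2 = 8; strictly interior points = area - boundary/2 + 1 = 1039; answer 1039
Stage 3: A2 = 1039; r = -16; T(2) = 1*(3) + 3*(-16) = -45; iterating: T(2)=-45, T(3)=-36, T(4)=-171, T(5)=-279, T(6)=-792, T(7)=-1629, T(8)=-4005, T(9)=-8892, T(10)=-20907; answer -20907
Stage 4: A3 = -20907; m = 65900; 65900 = 2^2 * 5^2 * 659; sigma = (1 + 2 + 4) * (1 + 5 + 25) * (1 + 659) = 7 * 31 * 660 = 143220; answer 143220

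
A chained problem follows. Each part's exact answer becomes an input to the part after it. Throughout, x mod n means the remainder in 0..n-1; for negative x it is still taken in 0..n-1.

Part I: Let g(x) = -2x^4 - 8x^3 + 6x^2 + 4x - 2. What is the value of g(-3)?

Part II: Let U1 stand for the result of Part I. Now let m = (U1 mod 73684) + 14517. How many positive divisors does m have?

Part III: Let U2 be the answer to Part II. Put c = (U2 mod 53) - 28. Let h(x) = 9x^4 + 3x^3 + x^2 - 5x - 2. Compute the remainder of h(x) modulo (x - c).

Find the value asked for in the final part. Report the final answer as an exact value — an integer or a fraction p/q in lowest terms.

Part I: -2*(-3)^4 - 8*(-3)^3 + 6*(-3)^2 + 4*(-3)^1 - 2 = (-162) + (216) + (54) + (-12) + (-2) = 94; answer 94
Part II: U1 = 94; m = 14611; 14611 = 19 * 769; number of divisors = (1+1) * (1+1) = 4; answer 4
Part III: U2 = 4; c = -24; remainder = value at the root: 9*(-24)^4 + 3*(-24)^3 + 1*(-24)^2 - 5*(-24)^1 - 2 = (2985984) + (-41472) + (576) + (120) + (-2) = 2945206; answer 2945206

2945206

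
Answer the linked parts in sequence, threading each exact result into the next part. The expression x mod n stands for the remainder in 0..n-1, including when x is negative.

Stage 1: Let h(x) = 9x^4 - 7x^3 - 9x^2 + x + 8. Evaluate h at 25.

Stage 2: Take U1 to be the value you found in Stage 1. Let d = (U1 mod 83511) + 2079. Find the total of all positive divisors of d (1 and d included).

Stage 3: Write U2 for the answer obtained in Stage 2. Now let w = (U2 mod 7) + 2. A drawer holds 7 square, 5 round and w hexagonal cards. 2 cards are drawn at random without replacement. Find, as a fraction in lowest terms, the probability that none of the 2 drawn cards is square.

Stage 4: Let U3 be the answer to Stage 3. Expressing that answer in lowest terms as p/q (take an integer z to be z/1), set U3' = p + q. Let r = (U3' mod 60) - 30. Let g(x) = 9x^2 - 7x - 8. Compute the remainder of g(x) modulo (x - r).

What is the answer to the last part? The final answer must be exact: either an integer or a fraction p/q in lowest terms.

Stage 1: 9*(25)^4 - 7*(25)^3 - 9*(25)^2 + 1*(25)^1 + 8 = (3515625) + (-109375) + (-5625) + (25) + (8) = 3400658; answer 3400658
Stage 2: U1 = 3400658; d = 62297; 62297 is prime, so its only divisors are 1 and 62297; sigma = 1 + 62297 = 62298; answer 62298
Stage 3: U2 = 62298; w = 7; total draws C(19,2) = 171; favorable C(12,2) = 66; P = 22/57; answer 22/57
Stage 4: U3 = 22/57; threaded value p + q = 79; r = -11; remainder = value at the root: 9*(-11)^2 - 7*(-11)^1 - 8 = (1089) + (77) + (-8) = 1158; answer 1158

1158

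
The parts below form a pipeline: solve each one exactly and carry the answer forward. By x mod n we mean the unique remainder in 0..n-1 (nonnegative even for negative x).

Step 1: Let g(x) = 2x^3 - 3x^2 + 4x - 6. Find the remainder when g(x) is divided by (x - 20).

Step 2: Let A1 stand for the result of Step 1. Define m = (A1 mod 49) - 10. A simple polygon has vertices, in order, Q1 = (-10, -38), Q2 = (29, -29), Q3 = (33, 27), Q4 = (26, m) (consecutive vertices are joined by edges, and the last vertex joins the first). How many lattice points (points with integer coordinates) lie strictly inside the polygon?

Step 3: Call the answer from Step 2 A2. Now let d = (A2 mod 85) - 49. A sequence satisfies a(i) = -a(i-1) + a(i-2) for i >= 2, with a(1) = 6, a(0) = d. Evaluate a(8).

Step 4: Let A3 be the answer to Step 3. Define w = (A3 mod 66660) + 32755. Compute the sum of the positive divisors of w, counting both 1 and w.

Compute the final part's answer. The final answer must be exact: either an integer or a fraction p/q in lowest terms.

43752

Step 1: remainder = value at the root: 2*(20)^3 - 3*(20)^2 + 4*(20)^1 - 6 = (16000) + (-1200) + (80) + (-6) = 14874; answer 14874
Step 2: A1 = 14874; m = 17; cross terms: (-10*-29 - 29*-38)=1392, (29*27 - 33*-29)=1740, (33*17 - 26*27)=-141, (26*-38 - -10*17)=-818; twice the area = |2173| = 2173; area = 2173/2; boundary points = 3 + 4 + 1 + 1 = 9; strictly interior points = area - boundary/2 + 1 = 1083; answer 1083
Step 3: A2 = 1083; d = 14; a(2) = -1*(6) + 1*(14) = 8; iterating: a(2)=8, a(3)=-2, a(4)=10, a(5)=-12, a(6)=22, a(7)=-34, a(8)=56; answer 56
Step 4: A3 = 56; w = 32811; 32811 = 3 * 10937; sigma = (1 + 3) * (1 + 10937) = 4 * 10938 = 43752; answer 43752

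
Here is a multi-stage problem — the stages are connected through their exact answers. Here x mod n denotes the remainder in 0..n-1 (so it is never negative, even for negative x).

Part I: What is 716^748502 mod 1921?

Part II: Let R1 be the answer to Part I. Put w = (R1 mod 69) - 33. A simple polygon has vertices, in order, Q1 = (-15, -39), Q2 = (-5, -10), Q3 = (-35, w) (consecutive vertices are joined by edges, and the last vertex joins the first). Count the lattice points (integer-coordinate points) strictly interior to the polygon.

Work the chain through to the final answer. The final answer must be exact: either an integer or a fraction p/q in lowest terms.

Part I: squarings mod 1921: 716^1=716, 716^2=1670, 716^4=1529, 716^8=1905, 716^16=256, 716^32=222, 716^64=1259, 716^128=256, 716^256=222, 716^512=1259, 716^1024=256, 716^2048=222, 716^4096=1259, 716^8192=256, 716^16384=222, 716^32768=1259, 716^65536=256, 716^131072=222, 716^262144=1259, 716^524288=256; 716^748502 = 716^2 * 716^4 * 716^16 * 716^64 * 716^128 * 716^256 * 716^512 * 716^2048 * 716^8192 * 716^16384 * 716^65536 * 716^131072 * 716^524288 = 421 (mod 1921); answer 421
Part II: R1 = 421; w = -26; cross terms: (-15*-10 - -5*-39)=-45, (-5*-26 - -35*-10)=-220, (-35*-39 - -15*-26)=975; twice the area = |710| = 710; area = 355; boundary points = 1 + 2 + 1 = 4; strictly interior points = area - boundary/2 + 1 = 354; answer 354

354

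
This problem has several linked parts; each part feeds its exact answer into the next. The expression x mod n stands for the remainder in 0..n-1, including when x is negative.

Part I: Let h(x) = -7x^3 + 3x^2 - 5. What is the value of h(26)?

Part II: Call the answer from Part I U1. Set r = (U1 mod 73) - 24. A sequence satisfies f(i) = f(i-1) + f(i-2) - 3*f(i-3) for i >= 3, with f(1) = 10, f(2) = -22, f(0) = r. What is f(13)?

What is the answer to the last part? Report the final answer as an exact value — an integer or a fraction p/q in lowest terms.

-1360

Part I: -7*(26)^3 + 3*(26)^2 - 5 = (-123032) + (2028) + (-5) = -121009; answer -121009
Part II: U1 = -121009; r = 1; f(3) = 1*(-22) + 1*(10) - 3*(1) = -15; iterating: f(3)=-15, f(4)=-67, f(5)=-16, f(6)=-38, f(7)=147, f(8)=157, f(9)=418, f(10)=134, f(11)=81, f(12)=-1039, f(13)=-1360; answer -1360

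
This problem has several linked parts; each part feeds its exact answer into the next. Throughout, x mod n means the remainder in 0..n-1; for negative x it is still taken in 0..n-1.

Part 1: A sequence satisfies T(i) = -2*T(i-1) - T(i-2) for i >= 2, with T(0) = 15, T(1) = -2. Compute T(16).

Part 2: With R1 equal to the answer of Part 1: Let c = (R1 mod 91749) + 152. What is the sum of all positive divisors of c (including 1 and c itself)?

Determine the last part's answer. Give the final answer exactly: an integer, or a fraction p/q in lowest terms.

162792

Part 1: T(2) = -2*(-2) - 1*(15) = -11; iterating: T(2)=-11, T(3)=24, T(4)=-37, T(5)=50, T(6)=-63, T(7)=76, T(8)=-89, T(9)=102, T(10)=-115, T(11)=128, T(12)=-141, T(13)=154, T(14)=-167, T(15)=180, T(16)=-193; answer -193
Part 2: R1 = -193; c = 91708; 91708 = 2^2 * 101 * 227; sigma = (1 + 2 + 4) * (1 + 101) * (1 + 227) = 7 * 102 * 228 = 162792; answer 162792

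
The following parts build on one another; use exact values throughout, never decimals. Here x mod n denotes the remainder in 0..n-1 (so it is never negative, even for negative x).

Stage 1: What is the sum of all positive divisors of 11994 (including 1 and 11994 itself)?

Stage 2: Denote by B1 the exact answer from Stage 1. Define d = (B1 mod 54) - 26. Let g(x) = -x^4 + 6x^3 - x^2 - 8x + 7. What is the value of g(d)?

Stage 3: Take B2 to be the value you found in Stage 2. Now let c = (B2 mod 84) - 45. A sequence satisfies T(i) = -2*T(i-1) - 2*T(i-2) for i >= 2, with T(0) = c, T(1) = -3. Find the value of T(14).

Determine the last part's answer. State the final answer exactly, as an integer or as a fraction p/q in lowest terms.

Stage 1: 11994 = 2 * 3 * 1999; sigma = (1 + 2) * (1 + 3) * (1 + 1999) = 3 * 4 * 2000 = 24000; answer 24000
Stage 2: B1 = 24000; d = -2; -1*(-2)^4 + 6*(-2)^3 - 1*(-2)^2 - 8*(-2)^1 + 7 = (-16) + (-48) + (-4) + (16) + (7) = -45; answer -45
Stage 3: B2 = -45; c = -6; T(2) = -2*(-3) - 2*(-6) = 18; iterating: T(2)=18, T(3)=-30, T(4)=24, T(5)=12, T(6)=-72, T(7)=120, T(8)=-96, T(9)=-48, T(10)=288, T(11)=-480, T(12)=384, T(13)=192, T(14)=-1152; answer -1152

-1152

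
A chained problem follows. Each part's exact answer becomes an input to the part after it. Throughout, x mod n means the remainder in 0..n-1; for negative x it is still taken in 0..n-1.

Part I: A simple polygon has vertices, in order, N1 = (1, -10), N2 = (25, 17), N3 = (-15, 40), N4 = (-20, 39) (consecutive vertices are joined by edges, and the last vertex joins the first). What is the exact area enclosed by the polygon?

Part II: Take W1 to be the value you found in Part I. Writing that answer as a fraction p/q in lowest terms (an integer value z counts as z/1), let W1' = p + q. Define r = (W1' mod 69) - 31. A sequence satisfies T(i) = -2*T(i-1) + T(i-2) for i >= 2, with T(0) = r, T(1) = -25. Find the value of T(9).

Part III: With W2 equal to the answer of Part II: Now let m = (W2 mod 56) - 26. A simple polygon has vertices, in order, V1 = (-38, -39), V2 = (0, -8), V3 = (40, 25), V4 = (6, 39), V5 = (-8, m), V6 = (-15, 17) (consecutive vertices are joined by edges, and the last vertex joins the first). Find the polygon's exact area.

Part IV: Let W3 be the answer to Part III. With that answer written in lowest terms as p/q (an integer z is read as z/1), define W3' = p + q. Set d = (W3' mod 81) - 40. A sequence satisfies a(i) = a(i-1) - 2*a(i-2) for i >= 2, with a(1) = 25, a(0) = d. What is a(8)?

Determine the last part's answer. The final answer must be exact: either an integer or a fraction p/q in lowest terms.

Part I: cross terms: (1*17 - 25*-10)=267, (25*40 - -15*17)=1255, (-15*39 - -20*40)=215, (-20*-10 - 1*39)=161; twice the area = |1898| = 1898; area = 949; answer 949
Part II: W1 = 949; threaded value p + q = 950; r = 22; T(2) = -2*(-25) + 1*(22) = 72; iterating: T(2)=72, T(3)=-169, T(4)=410, T(5)=-989, T(6)=2388, T(7)=-5765, T(8)=13918, T(9)=-33601; answer -33601
Part III: W2 = -33601; m = 29; cross terms: (-38*-8 - 0*-39)=304, (0*25 - 40*-8)=320, (40*39 - 6*25)=1410, (6*29 - -8*39)=486, (-8*17 - -15*29)=299, (-15*-39 - -38*17)=1231; twice the area = |4050| = 4050; area = 2025; answer 2025
Part IV: W3 = 2025; threaded value p + q = 2026; d = -39; a(2) = 1*(25) - 2*(-39) = 103; iterating: a(2)=103, a(3)=53, a(4)=-153, a(5)=-259, a(6)=47, a(7)=565, a(8)=471; answer 471

471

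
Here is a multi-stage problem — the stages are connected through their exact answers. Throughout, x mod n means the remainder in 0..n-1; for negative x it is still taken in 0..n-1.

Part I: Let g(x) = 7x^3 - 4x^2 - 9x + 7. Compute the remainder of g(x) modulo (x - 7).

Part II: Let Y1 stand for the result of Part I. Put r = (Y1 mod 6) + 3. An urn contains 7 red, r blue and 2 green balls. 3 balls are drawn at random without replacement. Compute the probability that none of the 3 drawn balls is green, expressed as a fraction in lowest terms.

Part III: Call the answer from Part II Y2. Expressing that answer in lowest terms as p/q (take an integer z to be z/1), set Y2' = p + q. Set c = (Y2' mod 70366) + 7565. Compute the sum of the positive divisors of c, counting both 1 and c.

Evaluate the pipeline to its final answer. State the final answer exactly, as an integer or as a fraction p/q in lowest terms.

Part I: remainder = value at the root: 7*(7)^3 - 4*(7)^2 - 9*(7)^1 + 7 = (2401) + (-196) + (-63) + (7) = 2149; answer 2149
Part II: Y1 = 2149; r = 4; total draws C(13,3) = 286; favorable C(11,3) = 165; P = 15/26; answer 15/26
Part III: Y2 = 15/26; threaded value p + q = 41; c = 7606; 7606 = 2 * 3803; sigma = (1 + 2) * (1 + 3803) = 3 * 3804 = 11412; answer 11412

11412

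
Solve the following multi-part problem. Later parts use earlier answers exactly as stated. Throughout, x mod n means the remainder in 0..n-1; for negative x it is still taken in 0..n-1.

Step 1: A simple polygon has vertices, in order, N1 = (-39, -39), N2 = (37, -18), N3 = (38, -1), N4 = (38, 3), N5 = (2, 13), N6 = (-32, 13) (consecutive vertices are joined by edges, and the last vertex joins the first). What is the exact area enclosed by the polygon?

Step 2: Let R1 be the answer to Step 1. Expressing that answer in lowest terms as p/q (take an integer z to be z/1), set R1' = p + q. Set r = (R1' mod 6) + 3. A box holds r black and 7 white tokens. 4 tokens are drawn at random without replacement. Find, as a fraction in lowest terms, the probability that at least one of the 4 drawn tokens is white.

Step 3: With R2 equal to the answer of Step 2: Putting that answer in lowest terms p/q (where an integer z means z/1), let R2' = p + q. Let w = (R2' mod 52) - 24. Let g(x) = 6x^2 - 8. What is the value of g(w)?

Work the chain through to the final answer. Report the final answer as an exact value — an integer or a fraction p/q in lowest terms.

Step 1: cross terms: (-39*-18 - 37*-39)=2145, (37*-1 - 38*-18)=647, (38*3 - 38*-1)=152, (38*13 - 2*3)=488, (2*13 - -32*13)=442, (-32*-39 - -39*13)=1755; twice the area = |5629| = 5629; area = 5629/2; answer 5629/2
Step 2: R1 = 5629/2; threaded value p + q = 5631; r = 6; total draws C(13,4) = 715; complement C(6,4) = 15; favorable 715 - 15 = 700; P = 140/143; answer 140/143
Step 3: R2 = 140/143; threaded value p + q = 283; w = -1; 6*(-1)^2 - 8 = (6) + (-8) = -2; answer -2

-2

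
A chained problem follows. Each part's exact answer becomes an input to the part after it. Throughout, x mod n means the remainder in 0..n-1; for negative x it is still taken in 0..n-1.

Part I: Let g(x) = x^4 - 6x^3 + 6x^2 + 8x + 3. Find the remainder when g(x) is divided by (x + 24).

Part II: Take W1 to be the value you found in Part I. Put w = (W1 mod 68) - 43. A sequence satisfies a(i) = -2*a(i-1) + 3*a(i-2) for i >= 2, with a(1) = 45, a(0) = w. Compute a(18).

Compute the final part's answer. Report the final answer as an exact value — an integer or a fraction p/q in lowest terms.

-2808798522

Part I: remainder = value at the root: 1*(-24)^4 - 6*(-24)^3 + 6*(-24)^2 + 8*(-24)^1 + 3 = (331776) + (82944) + (3456) + (-192) + (3) = 417987; answer 417987
Part II: W1 = 417987; w = 16; a(2) = -2*(45) + 3*(16) = -42; iterating: a(2)=-42, a(3)=219, a(4)=-564, a(5)=1785, a(6)=-5262, a(7)=15879, a(8)=-47544, a(9)=142725, a(10)=-428082, a(11)=1284339, a(12)=-3852924, a(13)=11558865, a(14)=-34676502, a(15)=104029599, a(16)=-312088704, a(17)=936266205, a(18)=-2808798522; answer -2808798522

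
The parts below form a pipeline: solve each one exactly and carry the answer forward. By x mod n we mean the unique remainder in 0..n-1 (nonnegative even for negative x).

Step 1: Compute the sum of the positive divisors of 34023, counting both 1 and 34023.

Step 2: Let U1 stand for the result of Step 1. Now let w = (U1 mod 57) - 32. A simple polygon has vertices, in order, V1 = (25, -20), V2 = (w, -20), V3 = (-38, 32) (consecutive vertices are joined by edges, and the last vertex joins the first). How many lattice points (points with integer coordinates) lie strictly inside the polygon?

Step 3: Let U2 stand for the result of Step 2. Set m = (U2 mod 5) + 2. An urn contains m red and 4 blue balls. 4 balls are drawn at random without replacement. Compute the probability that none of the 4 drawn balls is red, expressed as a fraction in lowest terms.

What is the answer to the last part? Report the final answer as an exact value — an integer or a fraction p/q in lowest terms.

1/70

Step 1: 34023 = 3 * 11 * 1031; sigma = (1 + 3) * (1 + 11) * (1 + 1031) = 4 * 12 * 1032 = 49536; answer 49536
Step 2: U1 = 49536; w = -29; cross terms: (25*-20 - -29*-20)=-1080, (-29*32 - -38*-20)=-1688, (-38*-20 - 25*32)=-40; twice the area = |-2808| = 2808; area = 1404; boundary points = 54 + 1 + 1 = 56; strictly interior points = area - boundary/2 + 1 = 1377; answer 1377
Step 3: U2 = 1377; m = 4; total draws C(8,4) = 70; favorable C(4,4) = 1; P = 1/70; answer 1/70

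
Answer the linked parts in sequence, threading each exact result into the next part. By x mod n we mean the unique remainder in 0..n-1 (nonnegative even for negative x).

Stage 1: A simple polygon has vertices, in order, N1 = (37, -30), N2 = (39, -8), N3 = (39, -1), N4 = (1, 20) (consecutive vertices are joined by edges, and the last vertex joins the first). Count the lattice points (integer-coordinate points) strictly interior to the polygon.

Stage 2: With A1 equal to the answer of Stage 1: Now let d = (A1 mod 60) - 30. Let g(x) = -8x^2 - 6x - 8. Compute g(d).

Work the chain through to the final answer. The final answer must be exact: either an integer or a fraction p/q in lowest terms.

-160

Stage 1: cross terms: (37*-8 - 39*-30)=874, (39*-1 - 39*-8)=273, (39*20 - 1*-1)=781, (1*-30 - 37*20)=-770; twice the area = |1158| = 1158; area = 579; boundary points = 2 + 7 + 1 + 2 = 12; strictly interior points = area - boundary/2 + 1 = 574; answer 574
Stage 2: A1 = 574; d = 4; -8*(4)^2 - 6*(4)^1 - 8 = (-128) + (-24) + (-8) = -160; answer -160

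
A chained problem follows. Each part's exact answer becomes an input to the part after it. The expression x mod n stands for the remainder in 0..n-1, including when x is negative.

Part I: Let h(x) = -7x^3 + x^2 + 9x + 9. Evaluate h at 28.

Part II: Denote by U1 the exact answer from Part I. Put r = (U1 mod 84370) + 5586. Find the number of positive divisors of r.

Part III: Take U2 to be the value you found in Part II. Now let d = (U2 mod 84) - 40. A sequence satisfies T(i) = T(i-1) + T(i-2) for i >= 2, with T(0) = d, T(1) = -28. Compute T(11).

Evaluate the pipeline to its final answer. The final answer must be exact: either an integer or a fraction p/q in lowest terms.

Part I: -7*(28)^3 + 1*(28)^2 + 9*(28)^1 + 9 = (-153664) + (784) + (252) + (9) = -152619; answer -152619
Part II: U1 = -152619; r = 21707; 21707 = 7^2 * 443; number of divisors = (2+1) * (1+1) = 6; answer 6
Part III: U2 = 6; d = -34; T(2) = 1*(-28) + 1*(-34) = -62; iterating: T(2)=-62, T(3)=-90, T(4)=-152, T(5)=-242, T(6)=-394, T(7)=-636, T(8)=-1030, T(9)=-1666, T(10)=-2696, T(11)=-4362; answer -4362

-4362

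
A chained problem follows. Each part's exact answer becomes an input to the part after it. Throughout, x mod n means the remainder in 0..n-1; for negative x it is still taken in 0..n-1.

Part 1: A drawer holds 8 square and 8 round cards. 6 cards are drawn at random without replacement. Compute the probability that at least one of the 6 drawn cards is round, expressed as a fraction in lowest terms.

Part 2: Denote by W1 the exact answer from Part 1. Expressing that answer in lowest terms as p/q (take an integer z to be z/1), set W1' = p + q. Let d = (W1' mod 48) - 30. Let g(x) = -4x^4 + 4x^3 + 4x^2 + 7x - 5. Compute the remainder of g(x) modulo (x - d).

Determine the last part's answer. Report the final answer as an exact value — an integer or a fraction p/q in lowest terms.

-104694

Part 1: total draws C(16,6) = 8008; complement C(8,6) = 28; favorable 8008 - 28 = 7980; P = 285/286; answer 285/286
Part 2: W1 = 285/286; threaded value p + q = 571; d = 13; remainder = value at the root: -4*(13)^4 + 4*(13)^3 + 4*(13)^2 + 7*(13)^1 - 5 = (-114244) + (8788) + (676) + (91) + (-5) = -104694; answer -104694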